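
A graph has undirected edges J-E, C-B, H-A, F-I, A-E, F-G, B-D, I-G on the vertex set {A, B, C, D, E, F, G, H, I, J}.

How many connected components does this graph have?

From A: component {A, E, H, J}.
From B: component {B, C, D}.
From F: component {F, G, I}.
That's 3 components.

3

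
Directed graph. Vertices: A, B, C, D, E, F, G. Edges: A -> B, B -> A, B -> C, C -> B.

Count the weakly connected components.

5

From A: component {A, B, C}.
From D: component {D}.
From E: component {E}.
From F: component {F}.
From G: component {G}.
That's 5 components.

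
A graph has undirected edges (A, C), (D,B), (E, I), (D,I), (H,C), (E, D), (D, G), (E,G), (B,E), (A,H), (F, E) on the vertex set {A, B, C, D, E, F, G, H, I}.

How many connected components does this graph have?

From A: component {A, C, H}.
From B: component {B, D, E, F, G, I}.
That's 2 components.

2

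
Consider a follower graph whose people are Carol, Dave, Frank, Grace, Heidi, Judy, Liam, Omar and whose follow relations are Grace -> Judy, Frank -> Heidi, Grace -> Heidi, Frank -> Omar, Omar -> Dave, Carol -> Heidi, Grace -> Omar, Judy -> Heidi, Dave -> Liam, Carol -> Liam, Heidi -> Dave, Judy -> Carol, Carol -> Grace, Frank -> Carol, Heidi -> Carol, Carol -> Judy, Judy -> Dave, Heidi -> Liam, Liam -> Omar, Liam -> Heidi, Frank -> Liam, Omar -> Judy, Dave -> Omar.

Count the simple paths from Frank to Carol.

Frank→Carol
Frank→Heidi→Carol
Frank→Heidi→Dave→Liam→Omar→Judy→Carol
Frank→Heidi→Dave→Omar→Judy→Carol
Frank→Heidi→Liam→Omar→Judy→Carol
Frank→Liam→Heidi→Carol
Frank→Liam→Heidi→Dave→Omar→Judy→Carol
Frank→Liam→Omar→Judy→Carol
Frank→Liam→Omar→Judy→Heidi→Carol
Frank→Omar→Dave→Liam→Heidi→Carol
Frank→Omar→Judy→Carol
Frank→Omar→Judy→Dave→Liam→Heidi→Carol
Frank→Omar→Judy→Heidi→Carol

13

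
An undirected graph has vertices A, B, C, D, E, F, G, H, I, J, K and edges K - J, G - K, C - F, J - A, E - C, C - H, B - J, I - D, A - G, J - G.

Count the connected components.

3

From A: component {A, B, G, J, K}.
From C: component {C, E, F, H}.
From D: component {D, I}.
That's 3 components.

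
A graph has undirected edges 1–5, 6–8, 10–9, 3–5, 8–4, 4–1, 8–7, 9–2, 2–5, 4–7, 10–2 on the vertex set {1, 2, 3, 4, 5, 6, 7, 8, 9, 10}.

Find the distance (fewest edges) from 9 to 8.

Distance 0: 9.
Distance 1: 2, 10.
Distance 2: 5.
Distance 3: 1, 3.
Distance 4: 4.
Distance 5: 7, 8 — contains 8.

5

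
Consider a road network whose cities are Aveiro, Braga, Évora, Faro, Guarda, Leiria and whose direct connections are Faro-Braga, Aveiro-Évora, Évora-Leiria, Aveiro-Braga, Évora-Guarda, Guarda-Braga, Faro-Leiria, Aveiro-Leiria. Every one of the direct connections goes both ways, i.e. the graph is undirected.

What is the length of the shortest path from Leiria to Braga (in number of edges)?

2

Distance 0: Leiria.
Distance 1: Aveiro, Évora, Faro.
Distance 2: Braga, Guarda — contains Braga.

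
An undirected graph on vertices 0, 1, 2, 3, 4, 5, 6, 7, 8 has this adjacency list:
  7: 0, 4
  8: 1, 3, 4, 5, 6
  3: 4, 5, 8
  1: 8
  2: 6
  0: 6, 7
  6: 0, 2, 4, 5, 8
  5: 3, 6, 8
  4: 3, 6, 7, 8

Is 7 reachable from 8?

Yes

Explore from 8.
Distance 1: reach 1, 3, 4, 5, 6.
Distance 2: reach 0, 2, 7.
Found 7.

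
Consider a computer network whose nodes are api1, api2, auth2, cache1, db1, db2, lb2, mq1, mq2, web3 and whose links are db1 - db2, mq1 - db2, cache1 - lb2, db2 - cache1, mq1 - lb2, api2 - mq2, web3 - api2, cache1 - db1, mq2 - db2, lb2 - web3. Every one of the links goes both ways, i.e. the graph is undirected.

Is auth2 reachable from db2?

No

Explore from db2.
Distance 1: reach cache1, db1, mq1, mq2.
Distance 2: reach api2, lb2.
Distance 3: reach web3.
The search is exhausted without reaching auth2; it lies in a different component.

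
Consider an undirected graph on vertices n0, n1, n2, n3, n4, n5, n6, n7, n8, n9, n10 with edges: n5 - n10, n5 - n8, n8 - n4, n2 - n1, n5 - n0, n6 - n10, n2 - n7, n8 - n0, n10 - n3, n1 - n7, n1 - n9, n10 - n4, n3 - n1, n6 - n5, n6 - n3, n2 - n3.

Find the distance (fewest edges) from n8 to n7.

Distance 0: n8.
Distance 1: n0, n4, n5.
Distance 2: n6, n10.
Distance 3: n3.
Distance 4: n1, n2.
Distance 5: n7, n9 — contains n7.

5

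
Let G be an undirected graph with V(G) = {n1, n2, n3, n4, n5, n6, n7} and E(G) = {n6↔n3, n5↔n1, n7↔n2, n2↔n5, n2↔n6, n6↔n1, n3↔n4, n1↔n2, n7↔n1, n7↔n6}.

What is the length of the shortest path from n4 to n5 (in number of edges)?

4

Distance 0: n4.
Distance 1: n3.
Distance 2: n6.
Distance 3: n1, n2, n7.
Distance 4: n5 — contains n5.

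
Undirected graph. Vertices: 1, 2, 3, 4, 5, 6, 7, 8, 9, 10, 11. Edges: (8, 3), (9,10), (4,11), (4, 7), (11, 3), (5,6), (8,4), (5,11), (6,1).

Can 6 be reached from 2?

No

2 has no edges, so nothing is reachable from it.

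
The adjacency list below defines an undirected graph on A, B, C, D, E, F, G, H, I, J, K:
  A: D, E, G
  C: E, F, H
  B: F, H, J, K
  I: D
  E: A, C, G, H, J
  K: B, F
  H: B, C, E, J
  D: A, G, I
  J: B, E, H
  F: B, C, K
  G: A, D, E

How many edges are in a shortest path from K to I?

6

Distance 0: K.
Distance 1: B, F.
Distance 2: C, H, J.
Distance 3: E.
Distance 4: A, G.
Distance 5: D.
Distance 6: I — contains I.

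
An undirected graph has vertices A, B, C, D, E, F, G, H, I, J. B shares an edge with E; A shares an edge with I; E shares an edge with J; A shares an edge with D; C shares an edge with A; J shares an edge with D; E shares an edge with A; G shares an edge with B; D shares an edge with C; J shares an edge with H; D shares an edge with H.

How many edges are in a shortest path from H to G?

4

Distance 0: H.
Distance 1: D, J.
Distance 2: A, C, E.
Distance 3: B, I.
Distance 4: G — contains G.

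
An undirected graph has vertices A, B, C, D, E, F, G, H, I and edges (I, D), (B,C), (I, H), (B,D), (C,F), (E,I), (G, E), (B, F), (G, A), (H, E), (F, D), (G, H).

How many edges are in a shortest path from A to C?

Distance 0: A.
Distance 1: G.
Distance 2: E, H.
Distance 3: I.
Distance 4: D.
Distance 5: B, F.
Distance 6: C — contains C.

6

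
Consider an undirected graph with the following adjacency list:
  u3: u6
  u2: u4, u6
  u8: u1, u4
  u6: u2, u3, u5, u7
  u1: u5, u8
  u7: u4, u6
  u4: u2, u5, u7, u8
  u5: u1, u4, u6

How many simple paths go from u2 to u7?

6

u2–u4–u5–u6–u7
u2–u4–u7
u2–u4–u8–u1–u5–u6–u7
u2–u6–u5–u1–u8–u4–u7
u2–u6–u5–u4–u7
u2–u6–u7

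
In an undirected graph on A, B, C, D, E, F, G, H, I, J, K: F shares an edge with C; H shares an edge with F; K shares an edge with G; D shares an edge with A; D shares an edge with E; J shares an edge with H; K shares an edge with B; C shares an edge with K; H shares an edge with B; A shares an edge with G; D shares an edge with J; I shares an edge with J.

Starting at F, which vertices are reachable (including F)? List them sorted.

Start at F.
Its neighbours: C, H.
Then their neighbours: B, J, K.
Then next layer: D, G, I.
Then next layer: A, E.
Every vertex is now reached.

A, B, C, D, E, F, G, H, I, J, K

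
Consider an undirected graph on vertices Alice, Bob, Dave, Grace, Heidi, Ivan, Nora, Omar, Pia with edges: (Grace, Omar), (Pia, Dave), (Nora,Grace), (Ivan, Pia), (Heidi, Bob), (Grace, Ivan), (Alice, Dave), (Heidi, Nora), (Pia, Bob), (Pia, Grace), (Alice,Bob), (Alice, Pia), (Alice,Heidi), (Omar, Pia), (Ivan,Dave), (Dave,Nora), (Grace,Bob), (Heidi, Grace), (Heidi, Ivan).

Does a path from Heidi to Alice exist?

Explore from Heidi.
Distance 1: reach Alice, Bob, Grace, Ivan, Nora.
Found Alice.

Yes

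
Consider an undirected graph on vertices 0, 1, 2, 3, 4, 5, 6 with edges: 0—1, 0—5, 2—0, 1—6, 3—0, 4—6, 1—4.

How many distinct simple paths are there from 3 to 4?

2

3–0–1–4
3–0–1–6–4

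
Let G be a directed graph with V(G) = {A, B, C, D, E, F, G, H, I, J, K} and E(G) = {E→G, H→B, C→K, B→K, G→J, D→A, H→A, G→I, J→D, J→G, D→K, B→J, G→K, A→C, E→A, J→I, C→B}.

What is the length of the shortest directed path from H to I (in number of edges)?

3

Distance 0: H.
Distance 1: A, B.
Distance 2: C, J, K.
Distance 3: D, G, I — contains I.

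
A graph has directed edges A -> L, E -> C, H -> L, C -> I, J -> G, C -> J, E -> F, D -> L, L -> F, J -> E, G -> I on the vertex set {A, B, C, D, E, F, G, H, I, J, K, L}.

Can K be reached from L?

No

Explore from L.
Distance 1: reach F.
The search from L is exhausted; no directed path reaches K.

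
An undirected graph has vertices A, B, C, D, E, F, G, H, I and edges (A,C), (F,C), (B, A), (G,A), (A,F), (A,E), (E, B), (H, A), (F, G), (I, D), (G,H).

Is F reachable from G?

Explore from G.
Distance 1: reach A, F, H.
Found F.

Yes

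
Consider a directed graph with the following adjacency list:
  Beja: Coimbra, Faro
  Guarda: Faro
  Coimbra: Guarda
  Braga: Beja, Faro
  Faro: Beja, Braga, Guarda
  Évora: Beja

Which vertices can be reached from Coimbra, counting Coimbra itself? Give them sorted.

Start at Coimbra.
Its neighbours: Guarda.
Then their neighbours: Faro.
Then next layer: Beja, Braga.
Nothing further is reachable.

Beja, Braga, Coimbra, Faro, Guarda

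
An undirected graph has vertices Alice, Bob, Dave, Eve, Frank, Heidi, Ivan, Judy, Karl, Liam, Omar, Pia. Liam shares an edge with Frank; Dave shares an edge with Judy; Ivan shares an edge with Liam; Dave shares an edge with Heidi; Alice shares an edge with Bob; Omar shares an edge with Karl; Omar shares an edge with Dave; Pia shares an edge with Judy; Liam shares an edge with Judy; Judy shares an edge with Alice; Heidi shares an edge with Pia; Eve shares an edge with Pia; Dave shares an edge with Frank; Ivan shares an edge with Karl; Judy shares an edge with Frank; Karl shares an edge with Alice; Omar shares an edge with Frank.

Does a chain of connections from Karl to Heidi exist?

Explore from Karl.
Distance 1: reach Alice, Ivan, Omar.
Distance 2: reach Bob, Dave, Frank, Judy, Liam.
Distance 3: reach Heidi, Pia.
Found Heidi.

Yes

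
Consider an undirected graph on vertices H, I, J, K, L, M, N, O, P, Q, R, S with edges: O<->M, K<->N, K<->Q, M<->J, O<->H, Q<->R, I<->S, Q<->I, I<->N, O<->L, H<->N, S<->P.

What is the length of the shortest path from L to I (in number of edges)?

Distance 0: L.
Distance 1: O.
Distance 2: H, M.
Distance 3: J, N.
Distance 4: I, K — contains I.

4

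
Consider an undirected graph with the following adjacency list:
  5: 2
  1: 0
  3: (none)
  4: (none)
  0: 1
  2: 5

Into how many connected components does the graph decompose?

4

From 0: component {0, 1}.
From 2: component {2, 5}.
From 3: component {3}.
From 4: component {4}.
That's 4 components.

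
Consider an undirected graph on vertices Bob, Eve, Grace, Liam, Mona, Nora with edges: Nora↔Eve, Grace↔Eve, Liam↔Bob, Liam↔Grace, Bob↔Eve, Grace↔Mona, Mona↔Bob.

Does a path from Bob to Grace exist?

Explore from Bob.
Distance 1: reach Eve, Liam, Mona.
Distance 2: reach Grace, Nora.
Found Grace.

Yes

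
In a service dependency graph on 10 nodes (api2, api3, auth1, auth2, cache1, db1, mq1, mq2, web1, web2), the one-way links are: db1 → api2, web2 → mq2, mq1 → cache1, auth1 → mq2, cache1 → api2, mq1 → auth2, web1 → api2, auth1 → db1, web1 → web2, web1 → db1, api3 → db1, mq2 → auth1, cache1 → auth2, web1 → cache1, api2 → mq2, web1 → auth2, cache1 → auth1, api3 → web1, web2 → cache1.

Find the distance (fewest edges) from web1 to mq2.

Distance 0: web1.
Distance 1: api2, auth2, cache1, db1, web2.
Distance 2: auth1, mq2 — contains mq2.

2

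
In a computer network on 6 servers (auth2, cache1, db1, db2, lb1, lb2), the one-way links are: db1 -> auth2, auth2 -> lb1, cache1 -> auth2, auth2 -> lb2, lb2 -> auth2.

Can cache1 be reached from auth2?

Explore from auth2.
Distance 1: reach lb1, lb2.
The search from auth2 is exhausted; no directed path reaches cache1.

No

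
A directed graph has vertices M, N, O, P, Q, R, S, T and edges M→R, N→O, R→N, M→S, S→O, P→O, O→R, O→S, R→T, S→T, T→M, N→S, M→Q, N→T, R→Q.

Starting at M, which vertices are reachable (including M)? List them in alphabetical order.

M, N, O, Q, R, S, T

Start at M.
Its neighbours: Q, R, S.
Then their neighbours: N, O, T.
Nothing further is reachable.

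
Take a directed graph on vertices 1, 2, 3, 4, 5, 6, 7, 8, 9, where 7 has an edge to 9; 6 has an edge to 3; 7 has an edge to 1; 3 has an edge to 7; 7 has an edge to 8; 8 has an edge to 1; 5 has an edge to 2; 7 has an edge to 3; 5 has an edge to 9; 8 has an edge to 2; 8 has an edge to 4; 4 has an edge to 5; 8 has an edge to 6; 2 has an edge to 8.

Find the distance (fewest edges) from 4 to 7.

6

Distance 0: 4.
Distance 1: 5.
Distance 2: 2, 9.
Distance 3: 8.
Distance 4: 1, 6.
Distance 5: 3.
Distance 6: 7 — contains 7.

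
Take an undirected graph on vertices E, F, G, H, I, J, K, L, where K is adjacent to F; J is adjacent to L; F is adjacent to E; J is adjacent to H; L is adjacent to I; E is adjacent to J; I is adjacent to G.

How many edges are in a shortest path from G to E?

Distance 0: G.
Distance 1: I.
Distance 2: L.
Distance 3: J.
Distance 4: E, H — contains E.

4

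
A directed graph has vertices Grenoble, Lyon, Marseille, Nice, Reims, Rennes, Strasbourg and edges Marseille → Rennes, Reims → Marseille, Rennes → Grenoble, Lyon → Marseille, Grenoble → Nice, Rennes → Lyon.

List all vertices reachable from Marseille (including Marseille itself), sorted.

Grenoble, Lyon, Marseille, Nice, Rennes

Start at Marseille.
Its neighbours: Rennes.
Then their neighbours: Grenoble, Lyon.
Then next layer: Nice.
Nothing further is reachable.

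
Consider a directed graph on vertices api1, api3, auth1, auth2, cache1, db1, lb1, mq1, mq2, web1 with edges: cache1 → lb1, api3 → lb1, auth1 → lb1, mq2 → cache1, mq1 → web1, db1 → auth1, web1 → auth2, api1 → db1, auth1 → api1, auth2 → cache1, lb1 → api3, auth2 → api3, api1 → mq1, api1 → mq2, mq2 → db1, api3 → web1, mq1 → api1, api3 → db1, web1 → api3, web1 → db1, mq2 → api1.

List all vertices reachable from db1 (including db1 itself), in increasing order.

Start at db1.
Its neighbours: auth1.
Then their neighbours: api1, lb1.
Then next layer: api3, mq1, mq2.
Then next layer: cache1, web1.
Then next layer: auth2.
Every vertex is now reached.

api1, api3, auth1, auth2, cache1, db1, lb1, mq1, mq2, web1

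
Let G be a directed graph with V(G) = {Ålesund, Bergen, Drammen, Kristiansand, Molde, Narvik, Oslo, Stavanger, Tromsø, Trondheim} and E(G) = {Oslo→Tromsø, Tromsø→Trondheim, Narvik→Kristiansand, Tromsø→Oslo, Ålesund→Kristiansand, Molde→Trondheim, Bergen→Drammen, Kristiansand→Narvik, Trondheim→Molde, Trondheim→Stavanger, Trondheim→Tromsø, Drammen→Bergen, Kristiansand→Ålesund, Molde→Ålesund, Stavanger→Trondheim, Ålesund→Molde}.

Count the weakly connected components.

From Ålesund: component {Ålesund, Kristiansand, Molde, Narvik, Oslo, Stavanger, Tromsø, Trondheim}.
From Bergen: component {Bergen, Drammen}.
That's 2 components.

2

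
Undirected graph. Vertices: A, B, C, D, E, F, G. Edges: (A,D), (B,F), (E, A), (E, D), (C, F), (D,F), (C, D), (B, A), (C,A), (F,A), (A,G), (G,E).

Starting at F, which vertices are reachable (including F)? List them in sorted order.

Start at F.
Its neighbours: A, B, C, D.
Then their neighbours: E, G.
Every vertex is now reached.

A, B, C, D, E, F, G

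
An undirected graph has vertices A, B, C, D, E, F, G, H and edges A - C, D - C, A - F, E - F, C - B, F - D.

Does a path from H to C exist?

No

H has no edges, so nothing is reachable from it.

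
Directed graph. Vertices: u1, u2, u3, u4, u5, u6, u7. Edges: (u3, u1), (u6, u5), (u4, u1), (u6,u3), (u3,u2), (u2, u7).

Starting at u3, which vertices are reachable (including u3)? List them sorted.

Start at u3.
Its neighbours: u1, u2.
Then their neighbours: u7.
Nothing further is reachable.

u1, u2, u3, u7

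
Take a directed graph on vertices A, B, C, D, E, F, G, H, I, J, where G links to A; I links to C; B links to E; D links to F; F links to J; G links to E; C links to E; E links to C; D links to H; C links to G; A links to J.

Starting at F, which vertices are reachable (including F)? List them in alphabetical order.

Start at F.
Its neighbours: J.
Nothing further is reachable.

F, J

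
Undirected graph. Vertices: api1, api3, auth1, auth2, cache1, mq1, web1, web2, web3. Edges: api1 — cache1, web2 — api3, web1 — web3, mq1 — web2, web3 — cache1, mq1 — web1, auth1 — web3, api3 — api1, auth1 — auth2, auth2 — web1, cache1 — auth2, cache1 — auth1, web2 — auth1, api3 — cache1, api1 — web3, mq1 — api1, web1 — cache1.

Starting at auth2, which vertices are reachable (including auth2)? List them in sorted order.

Start at auth2.
Its neighbours: auth1, cache1, web1.
Then their neighbours: api1, api3, mq1, web2, web3.
Every vertex is now reached.

api1, api3, auth1, auth2, cache1, mq1, web1, web2, web3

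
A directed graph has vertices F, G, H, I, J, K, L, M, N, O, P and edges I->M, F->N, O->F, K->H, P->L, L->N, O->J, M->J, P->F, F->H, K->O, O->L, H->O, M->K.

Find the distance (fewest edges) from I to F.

Distance 0: I.
Distance 1: M.
Distance 2: J, K.
Distance 3: H, O.
Distance 4: F, L — contains F.

4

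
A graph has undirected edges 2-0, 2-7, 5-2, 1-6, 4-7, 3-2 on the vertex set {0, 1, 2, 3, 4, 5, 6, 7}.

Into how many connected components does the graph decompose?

2

From 0: component {0, 2, 3, 4, 5, 7}.
From 1: component {1, 6}.
That's 2 components.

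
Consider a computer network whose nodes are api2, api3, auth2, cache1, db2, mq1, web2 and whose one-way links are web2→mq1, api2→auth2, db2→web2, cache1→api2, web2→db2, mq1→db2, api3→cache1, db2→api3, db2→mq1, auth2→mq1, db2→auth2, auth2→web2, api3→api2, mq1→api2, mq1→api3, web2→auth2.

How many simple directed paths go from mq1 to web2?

mq1→api2→auth2→web2
mq1→api3→api2→auth2→web2
mq1→api3→cache1→api2→auth2→web2
mq1→db2→api3→api2→auth2→web2
mq1→db2→api3→cache1→api2→auth2→web2
mq1→db2→auth2→web2
mq1→db2→web2

7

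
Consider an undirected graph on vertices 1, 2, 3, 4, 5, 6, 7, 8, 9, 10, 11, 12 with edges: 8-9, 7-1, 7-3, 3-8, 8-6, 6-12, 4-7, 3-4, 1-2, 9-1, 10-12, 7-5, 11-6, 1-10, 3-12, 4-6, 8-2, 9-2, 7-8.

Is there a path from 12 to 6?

Explore from 12.
Distance 1: reach 3, 6, 10.
Found 6.

Yes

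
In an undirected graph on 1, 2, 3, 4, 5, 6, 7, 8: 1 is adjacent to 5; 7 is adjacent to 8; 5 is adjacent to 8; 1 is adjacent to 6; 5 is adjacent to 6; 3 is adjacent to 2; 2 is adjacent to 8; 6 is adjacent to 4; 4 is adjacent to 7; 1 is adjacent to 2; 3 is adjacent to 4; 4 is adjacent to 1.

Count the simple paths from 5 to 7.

5–1–2–3–4–7
5–1–2–8–7
5–1–4–3–2–8–7
5–1–4–7
5–1–6–4–3–2–8–7
5–1–6–4–7
5–6–1–2–3–4–7
5–6–1–2–8–7
... and 9 more.

17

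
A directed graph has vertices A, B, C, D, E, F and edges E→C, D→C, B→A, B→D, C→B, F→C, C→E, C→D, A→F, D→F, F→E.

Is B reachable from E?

Explore from E.
Distance 1: reach C.
Distance 2: reach B, D.
Found B.

Yes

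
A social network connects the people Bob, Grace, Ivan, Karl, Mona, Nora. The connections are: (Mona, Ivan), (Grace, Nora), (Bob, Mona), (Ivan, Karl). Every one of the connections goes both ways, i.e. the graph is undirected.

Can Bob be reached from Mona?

Yes

Explore from Mona.
Distance 1: reach Bob, Ivan.
Found Bob.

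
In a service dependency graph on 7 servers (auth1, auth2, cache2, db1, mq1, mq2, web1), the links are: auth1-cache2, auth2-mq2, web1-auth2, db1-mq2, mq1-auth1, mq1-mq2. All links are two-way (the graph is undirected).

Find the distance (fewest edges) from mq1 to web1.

3

Distance 0: mq1.
Distance 1: auth1, mq2.
Distance 2: auth2, cache2, db1.
Distance 3: web1 — contains web1.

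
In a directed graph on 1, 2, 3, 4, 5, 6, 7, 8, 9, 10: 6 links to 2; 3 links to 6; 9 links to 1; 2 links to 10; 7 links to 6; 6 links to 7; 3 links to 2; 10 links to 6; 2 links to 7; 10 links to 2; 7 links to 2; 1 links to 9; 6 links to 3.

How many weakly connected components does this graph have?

From 1: component {1, 9}.
From 2: component {2, 3, 6, 7, 10}.
From 4: component {4}.
From 5: component {5}.
From 8: component {8}.
That's 5 components.

5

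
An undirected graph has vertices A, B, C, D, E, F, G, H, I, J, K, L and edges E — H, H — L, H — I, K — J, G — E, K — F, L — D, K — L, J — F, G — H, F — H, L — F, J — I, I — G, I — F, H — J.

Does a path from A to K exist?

No

A has no edges, so nothing is reachable from it.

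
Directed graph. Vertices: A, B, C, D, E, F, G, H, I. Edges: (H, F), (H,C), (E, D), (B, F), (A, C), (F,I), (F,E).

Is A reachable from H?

Explore from H.
Distance 1: reach C, F.
Distance 2: reach E, I.
Distance 3: reach D.
The search from H is exhausted; no directed path reaches A.

No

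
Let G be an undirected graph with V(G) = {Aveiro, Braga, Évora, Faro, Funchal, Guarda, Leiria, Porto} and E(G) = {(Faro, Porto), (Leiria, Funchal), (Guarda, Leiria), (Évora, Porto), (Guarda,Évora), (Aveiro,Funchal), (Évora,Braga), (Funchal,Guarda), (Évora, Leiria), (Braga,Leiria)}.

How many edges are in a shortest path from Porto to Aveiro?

4

Distance 0: Porto.
Distance 1: Évora, Faro.
Distance 2: Braga, Guarda, Leiria.
Distance 3: Funchal.
Distance 4: Aveiro — contains Aveiro.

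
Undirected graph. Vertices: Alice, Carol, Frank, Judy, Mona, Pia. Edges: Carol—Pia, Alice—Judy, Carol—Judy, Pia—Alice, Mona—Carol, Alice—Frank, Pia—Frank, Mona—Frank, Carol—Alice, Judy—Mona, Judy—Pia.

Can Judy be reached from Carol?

Yes

Explore from Carol.
Distance 1: reach Alice, Judy, Mona, Pia.
Found Judy.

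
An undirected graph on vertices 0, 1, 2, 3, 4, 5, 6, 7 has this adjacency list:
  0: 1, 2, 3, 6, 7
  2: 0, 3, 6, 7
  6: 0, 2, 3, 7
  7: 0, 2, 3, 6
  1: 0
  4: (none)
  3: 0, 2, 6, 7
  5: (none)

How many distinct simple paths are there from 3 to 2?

16

3–0–2
3–0–6–2
3–0–6–7–2
3–0–7–2
3–0–7–6–2
3–2
3–6–0–2
3–6–0–7–2
... and 8 more.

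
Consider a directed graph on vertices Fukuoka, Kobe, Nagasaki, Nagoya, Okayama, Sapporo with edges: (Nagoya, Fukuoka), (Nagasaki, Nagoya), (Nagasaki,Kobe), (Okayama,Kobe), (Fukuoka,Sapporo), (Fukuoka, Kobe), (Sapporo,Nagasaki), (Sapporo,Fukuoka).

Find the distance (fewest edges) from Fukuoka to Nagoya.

3

Distance 0: Fukuoka.
Distance 1: Kobe, Sapporo.
Distance 2: Nagasaki.
Distance 3: Nagoya — contains Nagoya.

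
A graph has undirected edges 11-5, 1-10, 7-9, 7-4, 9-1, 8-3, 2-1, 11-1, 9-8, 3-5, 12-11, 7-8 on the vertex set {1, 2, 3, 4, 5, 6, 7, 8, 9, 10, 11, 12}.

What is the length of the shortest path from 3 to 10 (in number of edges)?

Distance 0: 3.
Distance 1: 5, 8.
Distance 2: 7, 9, 11.
Distance 3: 1, 4, 12.
Distance 4: 2, 10 — contains 10.

4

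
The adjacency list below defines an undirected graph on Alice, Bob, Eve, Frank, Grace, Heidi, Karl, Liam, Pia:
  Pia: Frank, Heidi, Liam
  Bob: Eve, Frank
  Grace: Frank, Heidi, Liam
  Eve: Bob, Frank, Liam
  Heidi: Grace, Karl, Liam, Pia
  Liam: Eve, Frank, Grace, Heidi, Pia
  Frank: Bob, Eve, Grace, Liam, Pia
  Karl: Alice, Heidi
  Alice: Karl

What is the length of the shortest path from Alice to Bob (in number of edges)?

5

Distance 0: Alice.
Distance 1: Karl.
Distance 2: Heidi.
Distance 3: Grace, Liam, Pia.
Distance 4: Eve, Frank.
Distance 5: Bob — contains Bob.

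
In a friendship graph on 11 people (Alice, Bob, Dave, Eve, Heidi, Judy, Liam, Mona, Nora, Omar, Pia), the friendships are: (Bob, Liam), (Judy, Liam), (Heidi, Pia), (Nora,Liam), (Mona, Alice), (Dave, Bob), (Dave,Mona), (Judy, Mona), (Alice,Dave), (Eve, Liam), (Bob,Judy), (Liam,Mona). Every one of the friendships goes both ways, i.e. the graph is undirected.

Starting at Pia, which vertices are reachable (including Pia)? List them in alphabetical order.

Heidi, Pia

Start at Pia.
Its neighbours: Heidi.
Nothing further is reachable.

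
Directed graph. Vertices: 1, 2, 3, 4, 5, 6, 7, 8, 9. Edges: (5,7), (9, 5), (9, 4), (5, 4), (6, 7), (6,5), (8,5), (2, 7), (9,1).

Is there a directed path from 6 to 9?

No

Explore from 6.
Distance 1: reach 5, 7.
Distance 2: reach 4.
The search from 6 is exhausted; no directed path reaches 9.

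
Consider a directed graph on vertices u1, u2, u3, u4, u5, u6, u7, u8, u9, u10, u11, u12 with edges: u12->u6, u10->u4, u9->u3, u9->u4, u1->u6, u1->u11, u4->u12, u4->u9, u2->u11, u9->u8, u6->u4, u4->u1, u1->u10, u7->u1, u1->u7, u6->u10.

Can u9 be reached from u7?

Explore from u7.
Distance 1: reach u1.
Distance 2: reach u6, u10, u11.
Distance 3: reach u4.
Distance 4: reach u9, u12.
Found u9.

Yes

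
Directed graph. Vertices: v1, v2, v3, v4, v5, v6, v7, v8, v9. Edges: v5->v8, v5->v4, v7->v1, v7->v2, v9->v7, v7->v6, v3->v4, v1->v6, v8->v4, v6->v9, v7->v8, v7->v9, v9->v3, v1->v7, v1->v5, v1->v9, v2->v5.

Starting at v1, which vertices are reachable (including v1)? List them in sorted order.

Start at v1.
Its neighbours: v5, v6, v7, v9.
Then their neighbours: v2, v3, v4, v8.
Every vertex is now reached.

v1, v2, v3, v4, v5, v6, v7, v8, v9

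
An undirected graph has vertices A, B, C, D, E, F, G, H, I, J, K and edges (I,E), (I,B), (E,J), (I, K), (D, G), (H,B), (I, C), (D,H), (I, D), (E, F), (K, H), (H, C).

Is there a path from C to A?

No

Explore from C.
Distance 1: reach H, I.
Distance 2: reach B, D, E, K.
Distance 3: reach F, G, J.
The search is exhausted without reaching A; it lies in a different component.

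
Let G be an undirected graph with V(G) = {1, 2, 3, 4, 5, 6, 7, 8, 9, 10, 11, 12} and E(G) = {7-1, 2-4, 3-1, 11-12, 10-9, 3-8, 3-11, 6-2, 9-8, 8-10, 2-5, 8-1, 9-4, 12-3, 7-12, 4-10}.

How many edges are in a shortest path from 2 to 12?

Distance 0: 2.
Distance 1: 4, 5, 6.
Distance 2: 9, 10.
Distance 3: 8.
Distance 4: 1, 3.
Distance 5: 7, 11, 12 — contains 12.

5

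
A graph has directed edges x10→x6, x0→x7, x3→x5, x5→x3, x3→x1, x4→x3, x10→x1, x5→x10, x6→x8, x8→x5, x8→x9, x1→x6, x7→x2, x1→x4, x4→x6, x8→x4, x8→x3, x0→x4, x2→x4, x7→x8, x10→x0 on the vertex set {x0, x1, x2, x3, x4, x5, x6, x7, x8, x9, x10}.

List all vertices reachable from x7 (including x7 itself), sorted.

x0, x1, x2, x3, x4, x5, x6, x7, x8, x9, x10

Start at x7.
Its neighbours: x2, x8.
Then their neighbours: x3, x4, x5, x9.
Then next layer: x1, x6, x10.
Then next layer: x0.
Every vertex is now reached.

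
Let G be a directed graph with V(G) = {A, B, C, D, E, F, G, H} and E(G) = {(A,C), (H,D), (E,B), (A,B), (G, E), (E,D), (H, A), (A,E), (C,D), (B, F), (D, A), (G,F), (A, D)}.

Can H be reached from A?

Explore from A.
Distance 1: reach B, C, D, E.
Distance 2: reach F.
The search from A is exhausted; no directed path reaches H.

No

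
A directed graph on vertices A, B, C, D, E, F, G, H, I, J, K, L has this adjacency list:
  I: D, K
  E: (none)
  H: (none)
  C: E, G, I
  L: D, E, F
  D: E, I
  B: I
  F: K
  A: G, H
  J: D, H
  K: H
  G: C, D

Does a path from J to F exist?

Explore from J.
Distance 1: reach D, H.
Distance 2: reach E, I.
Distance 3: reach K.
The search from J is exhausted; no directed path reaches F.

No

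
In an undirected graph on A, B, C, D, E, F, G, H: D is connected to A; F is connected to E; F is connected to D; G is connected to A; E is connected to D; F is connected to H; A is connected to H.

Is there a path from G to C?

No

Explore from G.
Distance 1: reach A.
Distance 2: reach D, H.
Distance 3: reach E, F.
The search is exhausted without reaching C; it lies in a different component.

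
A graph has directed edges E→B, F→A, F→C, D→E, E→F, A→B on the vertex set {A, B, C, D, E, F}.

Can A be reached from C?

No

C has no outgoing edges, so nothing is reachable from it.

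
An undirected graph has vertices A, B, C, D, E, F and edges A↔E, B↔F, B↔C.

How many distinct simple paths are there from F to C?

F–B–C

1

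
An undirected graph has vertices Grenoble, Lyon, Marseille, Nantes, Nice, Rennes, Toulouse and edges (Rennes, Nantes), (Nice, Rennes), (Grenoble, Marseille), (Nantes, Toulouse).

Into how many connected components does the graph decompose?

3

From Grenoble: component {Grenoble, Marseille}.
From Lyon: component {Lyon}.
From Nantes: component {Nantes, Nice, Rennes, Toulouse}.
That's 3 components.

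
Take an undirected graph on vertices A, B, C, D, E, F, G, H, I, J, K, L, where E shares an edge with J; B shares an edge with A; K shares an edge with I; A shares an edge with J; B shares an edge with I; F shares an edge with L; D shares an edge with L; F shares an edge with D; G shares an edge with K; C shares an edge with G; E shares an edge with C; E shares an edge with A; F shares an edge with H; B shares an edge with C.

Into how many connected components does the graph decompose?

2

From A: component {A, B, C, E, G, I, J, K}.
From D: component {D, F, H, L}.
That's 2 components.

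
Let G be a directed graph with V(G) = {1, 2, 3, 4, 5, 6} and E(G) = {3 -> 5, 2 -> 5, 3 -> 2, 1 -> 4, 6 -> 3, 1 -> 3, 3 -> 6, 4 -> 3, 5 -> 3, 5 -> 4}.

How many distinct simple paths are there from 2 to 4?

1

2→5→4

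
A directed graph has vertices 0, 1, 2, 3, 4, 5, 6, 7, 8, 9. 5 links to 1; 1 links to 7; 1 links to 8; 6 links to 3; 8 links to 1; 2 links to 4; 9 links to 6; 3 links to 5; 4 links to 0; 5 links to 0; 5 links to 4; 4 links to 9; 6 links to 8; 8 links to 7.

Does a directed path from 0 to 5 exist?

0 has no outgoing edges, so nothing is reachable from it.

No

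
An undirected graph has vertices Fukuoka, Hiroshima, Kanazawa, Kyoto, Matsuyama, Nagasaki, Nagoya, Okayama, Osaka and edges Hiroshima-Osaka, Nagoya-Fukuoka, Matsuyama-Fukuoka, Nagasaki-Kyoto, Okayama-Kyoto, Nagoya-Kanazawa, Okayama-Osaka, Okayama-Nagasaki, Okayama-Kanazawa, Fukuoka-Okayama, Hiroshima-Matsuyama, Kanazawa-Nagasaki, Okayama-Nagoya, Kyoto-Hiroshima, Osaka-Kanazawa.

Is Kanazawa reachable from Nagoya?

Explore from Nagoya.
Distance 1: reach Fukuoka, Kanazawa, Okayama.
Found Kanazawa.

Yes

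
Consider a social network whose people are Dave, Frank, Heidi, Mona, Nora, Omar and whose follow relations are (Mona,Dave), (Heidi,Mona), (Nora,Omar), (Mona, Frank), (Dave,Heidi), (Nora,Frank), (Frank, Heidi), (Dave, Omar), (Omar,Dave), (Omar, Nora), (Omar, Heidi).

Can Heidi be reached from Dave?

Explore from Dave.
Distance 1: reach Heidi, Omar.
Found Heidi.

Yes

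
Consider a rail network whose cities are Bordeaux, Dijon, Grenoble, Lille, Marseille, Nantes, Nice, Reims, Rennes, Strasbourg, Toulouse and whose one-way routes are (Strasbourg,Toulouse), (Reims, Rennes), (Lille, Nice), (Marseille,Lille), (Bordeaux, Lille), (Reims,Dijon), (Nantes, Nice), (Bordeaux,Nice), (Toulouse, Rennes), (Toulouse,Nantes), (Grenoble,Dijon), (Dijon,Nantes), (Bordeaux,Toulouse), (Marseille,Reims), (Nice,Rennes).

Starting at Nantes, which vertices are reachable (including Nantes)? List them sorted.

Nantes, Nice, Rennes

Start at Nantes.
Its neighbours: Nice.
Then their neighbours: Rennes.
Nothing further is reachable.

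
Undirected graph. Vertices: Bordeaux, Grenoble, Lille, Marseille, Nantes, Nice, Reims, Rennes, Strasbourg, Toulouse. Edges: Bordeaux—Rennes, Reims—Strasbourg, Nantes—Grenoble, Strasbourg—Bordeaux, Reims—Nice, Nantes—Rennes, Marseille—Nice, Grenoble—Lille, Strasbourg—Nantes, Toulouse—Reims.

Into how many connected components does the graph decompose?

1

From Bordeaux: component {Bordeaux, Grenoble, Lille, Marseille, Nantes, Nice, Reims, Rennes, Strasbourg, Toulouse}.
That's 1 component.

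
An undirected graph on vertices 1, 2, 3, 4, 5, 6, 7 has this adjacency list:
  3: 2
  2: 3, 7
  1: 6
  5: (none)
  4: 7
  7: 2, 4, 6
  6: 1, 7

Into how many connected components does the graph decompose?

From 1: component {1, 2, 3, 4, 6, 7}.
From 5: component {5}.
That's 2 components.

2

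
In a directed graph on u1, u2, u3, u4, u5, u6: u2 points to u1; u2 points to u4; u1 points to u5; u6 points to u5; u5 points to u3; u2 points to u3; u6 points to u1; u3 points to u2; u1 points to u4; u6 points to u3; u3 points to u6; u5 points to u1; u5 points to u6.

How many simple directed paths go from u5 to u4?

7

u5→u1→u4
u5→u3→u2→u1→u4
u5→u3→u2→u4
u5→u3→u6→u1→u4
u5→u6→u1→u4
u5→u6→u3→u2→u1→u4
u5→u6→u3→u2→u4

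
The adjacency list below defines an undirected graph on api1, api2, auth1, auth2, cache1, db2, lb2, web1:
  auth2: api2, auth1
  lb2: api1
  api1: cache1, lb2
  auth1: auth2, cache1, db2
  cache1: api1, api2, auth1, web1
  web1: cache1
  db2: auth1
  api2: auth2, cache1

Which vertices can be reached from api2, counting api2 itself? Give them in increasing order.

Start at api2.
Its neighbours: auth2, cache1.
Then their neighbours: api1, auth1, web1.
Then next layer: db2, lb2.
Every vertex is now reached.

api1, api2, auth1, auth2, cache1, db2, lb2, web1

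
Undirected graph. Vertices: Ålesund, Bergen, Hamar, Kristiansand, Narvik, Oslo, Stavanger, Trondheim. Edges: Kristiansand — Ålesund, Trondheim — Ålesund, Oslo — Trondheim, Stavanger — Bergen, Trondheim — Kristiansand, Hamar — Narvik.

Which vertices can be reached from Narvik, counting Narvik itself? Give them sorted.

Hamar, Narvik

Start at Narvik.
Its neighbours: Hamar.
Nothing further is reachable.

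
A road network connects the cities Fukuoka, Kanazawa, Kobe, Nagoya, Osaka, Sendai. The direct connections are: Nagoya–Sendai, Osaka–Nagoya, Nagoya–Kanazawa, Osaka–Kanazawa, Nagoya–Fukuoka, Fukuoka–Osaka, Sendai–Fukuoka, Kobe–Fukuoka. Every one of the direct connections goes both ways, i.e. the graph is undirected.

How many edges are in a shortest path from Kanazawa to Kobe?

3

Distance 0: Kanazawa.
Distance 1: Nagoya, Osaka.
Distance 2: Fukuoka, Sendai.
Distance 3: Kobe — contains Kobe.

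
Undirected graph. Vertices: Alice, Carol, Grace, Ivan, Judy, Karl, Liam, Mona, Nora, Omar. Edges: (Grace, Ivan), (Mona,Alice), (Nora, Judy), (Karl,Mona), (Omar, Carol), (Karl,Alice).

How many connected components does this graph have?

5

From Alice: component {Alice, Karl, Mona}.
From Carol: component {Carol, Omar}.
From Grace: component {Grace, Ivan}.
From Judy: component {Judy, Nora}.
From Liam: component {Liam}.
That's 5 components.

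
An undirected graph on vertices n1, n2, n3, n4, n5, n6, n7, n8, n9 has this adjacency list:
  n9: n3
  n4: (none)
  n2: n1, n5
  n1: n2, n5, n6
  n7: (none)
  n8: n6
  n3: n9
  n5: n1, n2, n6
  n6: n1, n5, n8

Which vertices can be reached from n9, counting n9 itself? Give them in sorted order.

n3, n9

Start at n9.
Its neighbours: n3.
Nothing further is reachable.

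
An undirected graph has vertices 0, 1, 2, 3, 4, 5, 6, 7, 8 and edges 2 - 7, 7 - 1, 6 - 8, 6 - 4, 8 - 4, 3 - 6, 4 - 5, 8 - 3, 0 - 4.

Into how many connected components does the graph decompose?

From 0: component {0, 3, 4, 5, 6, 8}.
From 1: component {1, 2, 7}.
That's 2 components.

2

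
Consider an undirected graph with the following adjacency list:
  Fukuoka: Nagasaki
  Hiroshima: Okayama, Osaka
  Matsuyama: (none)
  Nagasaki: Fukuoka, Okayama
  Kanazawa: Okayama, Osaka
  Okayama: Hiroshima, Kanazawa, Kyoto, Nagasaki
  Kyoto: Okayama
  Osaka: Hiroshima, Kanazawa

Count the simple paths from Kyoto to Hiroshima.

Kyoto–Okayama–Hiroshima
Kyoto–Okayama–Kanazawa–Osaka–Hiroshima

2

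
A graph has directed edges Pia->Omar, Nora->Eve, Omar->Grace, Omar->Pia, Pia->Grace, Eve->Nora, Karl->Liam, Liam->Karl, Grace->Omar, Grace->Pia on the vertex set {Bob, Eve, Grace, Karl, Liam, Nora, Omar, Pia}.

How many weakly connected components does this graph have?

4

From Bob: component {Bob}.
From Eve: component {Eve, Nora}.
From Grace: component {Grace, Omar, Pia}.
From Karl: component {Karl, Liam}.
That's 4 components.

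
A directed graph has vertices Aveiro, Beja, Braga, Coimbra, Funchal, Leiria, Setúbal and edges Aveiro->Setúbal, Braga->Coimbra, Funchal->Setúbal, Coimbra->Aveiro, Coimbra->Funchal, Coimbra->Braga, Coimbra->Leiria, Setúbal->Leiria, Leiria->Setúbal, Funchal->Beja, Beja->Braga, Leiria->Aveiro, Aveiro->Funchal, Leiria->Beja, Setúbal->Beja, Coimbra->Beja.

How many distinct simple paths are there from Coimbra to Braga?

Coimbra→Aveiro→Funchal→Beja→Braga
Coimbra→Aveiro→Funchal→Setúbal→Beja→Braga
Coimbra→Aveiro→Funchal→Setúbal→Leiria→Beja→Braga
Coimbra→Aveiro→Setúbal→Beja→Braga
Coimbra→Aveiro→Setúbal→Leiria→Beja→Braga
Coimbra→Beja→Braga
Coimbra→Braga
Coimbra→Funchal→Beja→Braga
Coimbra→Funchal→Setúbal→Beja→Braga
Coimbra→Funchal→Setúbal→Leiria→Beja→Braga
Coimbra→Leiria→Aveiro→Funchal→Beja→Braga
Coimbra→Leiria→Aveiro→Funchal→Setúbal→Beja→Braga
Coimbra→Leiria→Aveiro→Setúbal→Beja→Braga
Coimbra→Leiria→Beja→Braga
Coimbra→Leiria→Setúbal→Beja→Braga

15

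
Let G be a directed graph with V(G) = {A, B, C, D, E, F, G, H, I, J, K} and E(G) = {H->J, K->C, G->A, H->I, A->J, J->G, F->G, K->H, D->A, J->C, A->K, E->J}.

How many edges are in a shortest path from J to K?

Distance 0: J.
Distance 1: C, G.
Distance 2: A.
Distance 3: K — contains K.

3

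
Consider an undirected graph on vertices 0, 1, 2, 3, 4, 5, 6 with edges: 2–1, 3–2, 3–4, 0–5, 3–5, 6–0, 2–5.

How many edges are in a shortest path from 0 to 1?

3

Distance 0: 0.
Distance 1: 5, 6.
Distance 2: 2, 3.
Distance 3: 1, 4 — contains 1.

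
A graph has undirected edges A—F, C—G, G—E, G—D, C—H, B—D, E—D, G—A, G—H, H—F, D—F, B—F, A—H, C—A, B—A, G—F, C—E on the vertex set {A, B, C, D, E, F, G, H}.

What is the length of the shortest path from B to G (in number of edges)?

Distance 0: B.
Distance 1: A, D, F.
Distance 2: C, E, G, H — contains G.

2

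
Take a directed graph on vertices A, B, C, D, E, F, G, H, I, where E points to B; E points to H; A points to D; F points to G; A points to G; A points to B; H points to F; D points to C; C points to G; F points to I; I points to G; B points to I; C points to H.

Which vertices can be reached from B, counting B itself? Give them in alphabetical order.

B, G, I

Start at B.
Its neighbours: I.
Then their neighbours: G.
Nothing further is reachable.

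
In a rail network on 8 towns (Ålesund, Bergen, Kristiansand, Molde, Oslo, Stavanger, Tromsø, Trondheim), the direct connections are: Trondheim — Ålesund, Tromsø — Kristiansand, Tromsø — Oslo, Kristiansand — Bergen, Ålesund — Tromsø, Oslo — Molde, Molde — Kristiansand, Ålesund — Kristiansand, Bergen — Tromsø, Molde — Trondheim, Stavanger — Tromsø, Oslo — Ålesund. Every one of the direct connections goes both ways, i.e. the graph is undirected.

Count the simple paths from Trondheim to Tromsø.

Trondheim–Ålesund–Kristiansand–Bergen–Tromsø
Trondheim–Ålesund–Kristiansand–Molde–Oslo–Tromsø
Trondheim–Ålesund–Kristiansand–Tromsø
Trondheim–Ålesund–Oslo–Molde–Kristiansand–Bergen–Tromsø
Trondheim–Ålesund–Oslo–Molde–Kristiansand–Tromsø
Trondheim–Ålesund–Oslo–Tromsø
Trondheim–Ålesund–Tromsø
Trondheim–Molde–Kristiansand–Ålesund–Oslo–Tromsø
Trondheim–Molde–Kristiansand–Ålesund–Tromsø
Trondheim–Molde–Kristiansand–Bergen–Tromsø
Trondheim–Molde–Kristiansand–Tromsø
Trondheim–Molde–Oslo–Ålesund–Kristiansand–Bergen–Tromsø
Trondheim–Molde–Oslo–Ålesund–Kristiansand–Tromsø
Trondheim–Molde–Oslo–Ålesund–Tromsø
Trondheim–Molde–Oslo–Tromsø

15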